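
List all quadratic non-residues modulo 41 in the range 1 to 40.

3, 6, 7, 11, 12, 13, 14, 15, 17, 19, 22, 24, 26, 27, 28, 29, 30, 34, 35, 38

Square k = 1,…,20 (k and 41−k give the same square):
1²=1, 2²=4, 3²=9, 4²=16, 5²=25, 6²=36, 7²≡8, 8²≡23, 9²≡40, 10²≡18, 11²≡39, 12²≡21, 13²≡5, 14²≡32, 15²≡20, 16²≡10, 17²≡2, 18²≡37, 19²≡33, 20²≡31 (mod 41).
The residues are {1, 2, 4, 5, 8, 9, 10, 16, 18, 20, 21, 23, 25, 31, 32, 33, 36, 37, 39, 40}; the non-residues are the remaining 20 nonzero classes.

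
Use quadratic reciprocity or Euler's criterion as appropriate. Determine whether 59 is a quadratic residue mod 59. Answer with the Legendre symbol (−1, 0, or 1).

First reduce: 59 ≡ 0 (mod 59).
Top reduces to 0: gcd > 1, so the symbol is 0.

0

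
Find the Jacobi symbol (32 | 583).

Pull out 2^5: since 583 ≡ 7 (mod 8), (2/583) = +1, so (2/583)^5 = +1.
Reached (1/583) = 1. Collecting the sign flips along the way, the symbol is +1.

1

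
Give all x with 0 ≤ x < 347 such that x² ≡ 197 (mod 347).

163, 184

Since 347 ≡ 3 (mod 4), a square root of 197 is 197^((347+1)/4) = 197^87 mod 347.
Repeated squaring: 197^2≡292, 197^4≡249, 197^8≡235, 197^16≡52, 197^32≡275, 197^64≡326 (mod 347).
197^87 = 197^(64+16+4+2+1) ≡ 184 (mod 347).
Check: 184² = 33856 ≡ 197 (mod 347). The two roots are 163 and 184.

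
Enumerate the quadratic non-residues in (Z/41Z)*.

Square k = 1,…,20 (k and 41−k give the same square):
1²=1, 2²=4, 3²=9, 4²=16, 5²=25, 6²=36, 7²≡8, 8²≡23, 9²≡40, 10²≡18, 11²≡39, 12²≡21, 13²≡5, 14²≡32, 15²≡20, 16²≡10, 17²≡2, 18²≡37, 19²≡33, 20²≡31 (mod 41).
The residues are {1, 2, 4, 5, 8, 9, 10, 16, 18, 20, 21, 23, 25, 31, 32, 33, 36, 37, 39, 40}; the non-residues are the remaining 20 nonzero classes.

3,6,7,11,12,13,14,15,17,19,22,24,26,27,28,29,30,34,35,38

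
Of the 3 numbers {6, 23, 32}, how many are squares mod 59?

0

(6/59) = -1 → non-residue.
(23/59) = -1 → non-residue.
(32/59) = -1 → non-residue.
Total quadratic residues among the 3: 0.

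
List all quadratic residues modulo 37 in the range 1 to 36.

1 3 4 7 9 10 11 12 16 21 25 26 27 28 30 33 34 36

Square k = 1,…,18 (k and 37−k give the same square):
1²=1, 2²=4, 3²=9, 4²=16, 5²=25, 6²=36, 7²≡12, 8²≡27, 9²≡7, 10²≡26, 11²≡10, 12²≡33, 13²≡21, 14²≡11, 15²≡3, 16²≡34, 17²≡30, 18²≡28 (mod 37).
So the quadratic residues mod 37 are {1, 3, 4, 7, 9, 10, 11, 12, 16, 21, 25, 26, 27, 28, 30, 33, 34, 36}.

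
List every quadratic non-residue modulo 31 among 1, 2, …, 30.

Square k = 1,…,15 (k and 31−k give the same square):
1²=1, 2²=4, 3²=9, 4²=16, 5²=25, 6²≡5, 7²≡18, 8²≡2, 9²≡19, 10²≡7, 11²≡28, 12²≡20, 13²≡14, 14²≡10, 15²≡8 (mod 31).
The residues are {1, 2, 4, 5, 7, 8, 9, 10, 14, 16, 18, 19, 20, 25, 28}; the non-residues are the remaining 15 nonzero classes.

3,6,11,12,13,15,17,21,22,23,24,26,27,29,30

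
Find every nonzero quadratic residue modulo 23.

1, 2, 3, 4, 6, 8, 9, 12, 13, 16, 18

Square k = 1,…,11 (k and 23−k give the same square):
1²=1, 2²=4, 3²=9, 4²=16, 5²≡2, 6²≡13, 7²≡3, 8²≡18, 9²≡12, 10²≡8, 11²≡6 (mod 23).
So the quadratic residues mod 23 are {1, 2, 3, 4, 6, 8, 9, 12, 13, 16, 18}.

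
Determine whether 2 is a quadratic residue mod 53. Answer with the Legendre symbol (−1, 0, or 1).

-1

Pull out 2: since 53 ≡ 5 (mod 8), (2/53) = -1.
Reached (1/53) = 1. Collecting the sign flips along the way, the symbol is -1.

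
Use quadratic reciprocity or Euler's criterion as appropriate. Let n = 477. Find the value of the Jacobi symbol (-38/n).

1

First reduce: -38 ≡ 439 (mod 477).
Reciprocity: 439 ≡ 3 and 477 ≡ 1 (mod 4), so (439/477) = +(477/439).
Reduce top mod 439: now compute (38/439).
Pull out 2: since 439 ≡ 7 (mod 8), (2/439) = +1.
Reciprocity: 19 ≡ 3 and 439 ≡ 3 (mod 4), so (19/439) = −(439/19).
Reduce top mod 19: now compute (2/19).
Pull out 2: since 19 ≡ 3 (mod 8), (2/19) = -1.
Reached (1/19) = 1. Collecting the sign flips along the way, the symbol is +1.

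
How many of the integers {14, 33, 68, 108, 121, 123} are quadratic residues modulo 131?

(14/131) = -1 → non-residue.
(33/131) = +1 → QR.
(68/131) = -1 → non-residue.
(108/131) = +1 → QR.
(121/131) = +1 → QR.
(123/131) = +1 → QR.
Total quadratic residues among the 6: 4.

4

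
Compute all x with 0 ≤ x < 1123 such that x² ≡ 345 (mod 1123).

Since 1123 ≡ 3 (mod 4), a square root of 345 is 345^((1123+1)/4) = 345^281 mod 1123.
Repeated squaring: 345^2≡1110, 345^4≡169, 345^8≡486, 345^16≡366, 345^32≡319, 345^64≡691, 345^128≡206, 345^256≡885 (mod 1123).
345^281 = 345^(256+16+8+1) ≡ 494 (mod 1123).
Check: 494² = 244036 ≡ 345 (mod 1123). The two roots are 494 and 629.

494, 629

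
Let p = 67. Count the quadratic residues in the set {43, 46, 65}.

1

(43/67) = -1 → non-residue.
(46/67) = -1 → non-residue.
(65/67) = +1 → QR.
Total quadratic residues among the 3: 1.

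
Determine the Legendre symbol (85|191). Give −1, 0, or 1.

1

Reciprocity: 85 ≡ 1 and 191 ≡ 3 (mod 4), so (85/191) = +(191/85).
Reduce top mod 85: now compute (21/85).
Reciprocity: 21 ≡ 1 and 85 ≡ 1 (mod 4), so (21/85) = +(85/21).
Reduce top mod 21: now compute (1/21).
Reached (1/21) = 1. Collecting the sign flips along the way, the symbol is +1.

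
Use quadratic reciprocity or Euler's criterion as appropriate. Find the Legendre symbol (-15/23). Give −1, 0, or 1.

1

First reduce: -15 ≡ 8 (mod 23).
Pull out 2^3: since 23 ≡ 7 (mod 8), (2/23) = +1, so (2/23)^3 = +1.
Reached (1/23) = 1. Collecting the sign flips along the way, the symbol is +1.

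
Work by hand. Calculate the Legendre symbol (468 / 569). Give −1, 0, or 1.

Pull out 2^2: since 569 ≡ 1 (mod 8), (2/569) = +1, so (2/569)^2 = +1.
Reciprocity: 117 ≡ 1 and 569 ≡ 1 (mod 4), so (117/569) = +(569/117).
Reduce top mod 117: now compute (101/117).
Reciprocity: 101 ≡ 1 and 117 ≡ 1 (mod 4), so (101/117) = +(117/101).
Reduce top mod 101: now compute (16/101).
Pull out 2^4: since 101 ≡ 5 (mod 8), (2/101) = -1, so (2/101)^4 = +1.
Reached (1/101) = 1. Collecting the sign flips along the way, the symbol is +1.

1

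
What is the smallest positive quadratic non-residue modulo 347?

(2/347) = −1, so 2 is the smallest positive non-residue mod 347.

2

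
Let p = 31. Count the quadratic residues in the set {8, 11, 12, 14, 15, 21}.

2

(8/31) = +1 → QR.
(11/31) = -1 → non-residue.
(12/31) = -1 → non-residue.
(14/31) = +1 → QR.
(15/31) = -1 → non-residue.
(21/31) = -1 → non-residue.
Total quadratic residues among the 6: 2.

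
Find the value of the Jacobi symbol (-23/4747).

1

First reduce: -23 ≡ 4724 (mod 4747).
Pull out 2^2: since 4747 ≡ 3 (mod 8), (2/4747) = -1, so (2/4747)^2 = +1.
Reciprocity: 1181 ≡ 1 and 4747 ≡ 3 (mod 4), so (1181/4747) = +(4747/1181).
Reduce top mod 1181: now compute (23/1181).
Reciprocity: 23 ≡ 3 and 1181 ≡ 1 (mod 4), so (23/1181) = +(1181/23).
Reduce top mod 23: now compute (8/23).
Pull out 2^3: since 23 ≡ 7 (mod 8), (2/23) = +1, so (2/23)^3 = +1.
Reached (1/23) = 1. Collecting the sign flips along the way, the symbol is +1.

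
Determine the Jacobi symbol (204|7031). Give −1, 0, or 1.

-1

Pull out 2^2: since 7031 ≡ 7 (mod 8), (2/7031) = +1, so (2/7031)^2 = +1.
Reciprocity: 51 ≡ 3 and 7031 ≡ 3 (mod 4), so (51/7031) = −(7031/51).
Reduce top mod 51: now compute (44/51).
Pull out 2^2: since 51 ≡ 3 (mod 8), (2/51) = -1, so (2/51)^2 = +1.
Reciprocity: 11 ≡ 3 and 51 ≡ 3 (mod 4), so (11/51) = −(51/11).
Reduce top mod 11: now compute (7/11).
Reciprocity: 7 ≡ 3 and 11 ≡ 3 (mod 4), so (7/11) = −(11/7).
Reduce top mod 7: now compute (4/7).
Pull out 2^2: since 7 ≡ 7 (mod 8), (2/7) = +1, so (2/7)^2 = +1.
Reached (1/7) = 1. Collecting the sign flips along the way, the symbol is -1.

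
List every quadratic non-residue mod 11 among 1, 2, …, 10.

Square k = 1,…,5 (k and 11−k give the same square):
1²=1, 2²=4, 3²=9, 4²≡5, 5²≡3 (mod 11).
The residues are {1, 3, 4, 5, 9}; the non-residues are the remaining 5 nonzero classes.

2, 6, 7, 8, 10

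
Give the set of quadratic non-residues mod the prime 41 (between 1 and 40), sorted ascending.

Square k = 1,…,20 (k and 41−k give the same square):
1²=1, 2²=4, 3²=9, 4²=16, 5²=25, 6²=36, 7²≡8, 8²≡23, 9²≡40, 10²≡18, 11²≡39, 12²≡21, 13²≡5, 14²≡32, 15²≡20, 16²≡10, 17²≡2, 18²≡37, 19²≡33, 20²≡31 (mod 41).
The residues are {1, 2, 4, 5, 8, 9, 10, 16, 18, 20, 21, 23, 25, 31, 32, 33, 36, 37, 39, 40}; the non-residues are the remaining 20 nonzero classes.

3, 6, 7, 11, 12, 13, 14, 15, 17, 19, 22, 24, 26, 27, 28, 29, 30, 34, 35, 38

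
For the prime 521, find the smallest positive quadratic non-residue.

3

(2/521) = +1, so 2 is a residue.
(3/521) = −1, so 3 is the smallest positive non-residue mod 521.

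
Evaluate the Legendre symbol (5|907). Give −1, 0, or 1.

-1

Euler's criterion: (5/907) ≡ 5^453 (mod 907).
5^2 ≡ 25 (mod 907)
5^4 ≡ 625 (mod 907)
5^8 ≡ 615 (mod 907)
5^16 ≡ 6 (mod 907)
5^32 ≡ 36 (mod 907)
5^64 ≡ 389 (mod 907)
5^128 ≡ 759 (mod 907)
5^256 ≡ 136 (mod 907)
5^453 = 5^(256+128+64+4+1) ≡ 906 (mod 907).
Result is 906 ≡ −1, so (5/907) = −1.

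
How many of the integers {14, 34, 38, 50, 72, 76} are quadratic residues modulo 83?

(14/83) = -1 → non-residue.
(34/83) = -1 → non-residue.
(38/83) = +1 → QR.
(50/83) = -1 → non-residue.
(72/83) = -1 → non-residue.
(76/83) = -1 → non-residue.
Total quadratic residues among the 6: 1.

1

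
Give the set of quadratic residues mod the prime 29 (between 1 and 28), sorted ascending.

1 4 5 6 7 9 13 16 20 22 23 24 25 28

Square k = 1,…,14 (k and 29−k give the same square):
1²=1, 2²=4, 3²=9, 4²=16, 5²=25, 6²≡7, 7²≡20, 8²≡6, 9²≡23, 10²≡13, 11²≡5, 12²≡28, 13²≡24, 14²≡22 (mod 29).
So the quadratic residues mod 29 are {1, 4, 5, 6, 7, 9, 13, 16, 20, 22, 23, 24, 25, 28}.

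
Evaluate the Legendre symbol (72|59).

First reduce: 72 ≡ 13 (mod 59).
Reciprocity: 13 ≡ 1 and 59 ≡ 3 (mod 4), so (13/59) = +(59/13).
Reduce top mod 13: now compute (7/13).
Reciprocity: 7 ≡ 3 and 13 ≡ 1 (mod 4), so (7/13) = +(13/7).
Reduce top mod 7: now compute (6/7).
Pull out 2: since 7 ≡ 7 (mod 8), (2/7) = +1.
Reciprocity: 3 ≡ 3 and 7 ≡ 3 (mod 4), so (3/7) = −(7/3).
Reduce top mod 3: now compute (1/3).
Reached (1/3) = 1. Collecting the sign flips along the way, the symbol is -1.

-1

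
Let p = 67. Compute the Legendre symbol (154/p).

Euler's criterion: (154/67) ≡ 20^33 (mod 67).
20^2 ≡ 65 (mod 67)
20^4 ≡ 4 (mod 67)
20^8 ≡ 16 (mod 67)
20^16 ≡ 55 (mod 67)
20^32 ≡ 10 (mod 67)
20^33 = 20^(32+1) ≡ 66 (mod 67).
Result is 66 ≡ −1, so (154/67) = −1.

-1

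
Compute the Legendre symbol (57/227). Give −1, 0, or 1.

Reciprocity: 57 ≡ 1 and 227 ≡ 3 (mod 4), so (57/227) = +(227/57).
Reduce top mod 57: now compute (56/57).
Pull out 2^3: since 57 ≡ 1 (mod 8), (2/57) = +1, so (2/57)^3 = +1.
Reciprocity: 7 ≡ 3 and 57 ≡ 1 (mod 4), so (7/57) = +(57/7).
Reduce top mod 7: now compute (1/7).
Reached (1/7) = 1. Collecting the sign flips along the way, the symbol is +1.

1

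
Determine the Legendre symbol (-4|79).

First reduce: -4 ≡ 75 (mod 79).
Reciprocity: 75 ≡ 3 and 79 ≡ 3 (mod 4), so (75/79) = −(79/75).
Reduce top mod 75: now compute (4/75).
Pull out 2^2: since 75 ≡ 3 (mod 8), (2/75) = -1, so (2/75)^2 = +1.
Reached (1/75) = 1. Collecting the sign flips along the way, the symbol is -1.

-1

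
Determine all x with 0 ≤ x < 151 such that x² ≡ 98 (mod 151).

20, 131

Since 151 ≡ 3 (mod 4), a square root of 98 is 98^((151+1)/4) = 98^38 mod 151.
Repeated squaring: 98^2≡91, 98^4≡127, 98^8≡123, 98^16≡29, 98^32≡86 (mod 151).
98^38 = 98^(32+4+2) ≡ 20 (mod 151).
Check: 20² = 400 ≡ 98 (mod 151). The two roots are 20 and 131.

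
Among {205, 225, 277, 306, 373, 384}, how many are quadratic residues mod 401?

3

(205/401) = +1 → QR.
(225/401) = +1 → QR.
(277/401) = -1 → non-residue.
(306/401) = -1 → non-residue.
(373/401) = +1 → QR.
(384/401) = -1 → non-residue.
Total quadratic residues among the 6: 3.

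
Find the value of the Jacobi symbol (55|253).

0

Reciprocity: 55 ≡ 3 and 253 ≡ 1 (mod 4), so (55/253) = +(253/55).
Reduce top mod 55: now compute (33/55).
Reciprocity: 33 ≡ 1 and 55 ≡ 3 (mod 4), so (33/55) = +(55/33).
Reduce top mod 33: now compute (22/33).
Pull out 2: since 33 ≡ 1 (mod 8), (2/33) = +1.
Reciprocity: 11 ≡ 3 and 33 ≡ 1 (mod 4), so (11/33) = +(33/11).
Reduce top mod 11: now compute (0/11).
Top reduces to 0: gcd > 1, so the symbol is 0.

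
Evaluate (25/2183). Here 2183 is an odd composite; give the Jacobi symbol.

Reciprocity: 25 ≡ 1 and 2183 ≡ 3 (mod 4), so (25/2183) = +(2183/25).
Reduce top mod 25: now compute (8/25).
Pull out 2^3: since 25 ≡ 1 (mod 8), (2/25) = +1, so (2/25)^3 = +1.
Reached (1/25) = 1. Collecting the sign flips along the way, the symbol is +1.

1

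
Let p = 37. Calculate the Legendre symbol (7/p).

Euler's criterion: (7/37) ≡ 7^18 (mod 37).
7^2 ≡ 12 (mod 37)
7^4 ≡ 33 (mod 37)
7^8 ≡ 16 (mod 37)
7^16 ≡ 34 (mod 37)
7^18 = 7^(16+2) ≡ 1 (mod 37).
Result is 1, so (7/37) = 1.

1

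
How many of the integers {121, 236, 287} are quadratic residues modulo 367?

(121/367) = +1 → QR.
(236/367) = +1 → QR.
(287/367) = +1 → QR.
Total quadratic residues among the 3: 3.

3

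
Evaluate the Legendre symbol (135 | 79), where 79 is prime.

-1

First reduce: 135 ≡ 56 (mod 79).
Pull out 2^3: since 79 ≡ 7 (mod 8), (2/79) = +1, so (2/79)^3 = +1.
Reciprocity: 7 ≡ 3 and 79 ≡ 3 (mod 4), so (7/79) = −(79/7).
Reduce top mod 7: now compute (2/7).
Pull out 2: since 7 ≡ 7 (mod 8), (2/7) = +1.
Reached (1/7) = 1. Collecting the sign flips along the way, the symbol is -1.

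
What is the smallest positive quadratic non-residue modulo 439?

(2/439) = +1, so 2 is a residue.
(3/439) = −1, so 3 is the smallest positive non-residue mod 439.

3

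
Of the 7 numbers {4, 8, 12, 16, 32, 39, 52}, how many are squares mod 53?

3

(4/53) = +1 → QR.
(8/53) = -1 → non-residue.
(12/53) = -1 → non-residue.
(16/53) = +1 → QR.
(32/53) = -1 → non-residue.
(39/53) = -1 → non-residue.
(52/53) = +1 → QR.
Total quadratic residues among the 7: 3.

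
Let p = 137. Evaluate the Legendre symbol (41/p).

-1

Reciprocity: 41 ≡ 1 and 137 ≡ 1 (mod 4), so (41/137) = +(137/41).
Reduce top mod 41: now compute (14/41).
Pull out 2: since 41 ≡ 1 (mod 8), (2/41) = +1.
Reciprocity: 7 ≡ 3 and 41 ≡ 1 (mod 4), so (7/41) = +(41/7).
Reduce top mod 7: now compute (6/7).
Pull out 2: since 7 ≡ 7 (mod 8), (2/7) = +1.
Reciprocity: 3 ≡ 3 and 7 ≡ 3 (mod 4), so (3/7) = −(7/3).
Reduce top mod 3: now compute (1/3).
Reached (1/3) = 1. Collecting the sign flips along the way, the symbol is -1.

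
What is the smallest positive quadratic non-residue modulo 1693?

(2/1693) = −1, so 2 is the smallest positive non-residue mod 1693.

2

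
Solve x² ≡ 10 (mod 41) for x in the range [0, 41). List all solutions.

16, 25

41 ≡ 1 (mod 4), so we find a root by search.
Trying successive values, 16² = 256 ≡ 10 (mod 41). The other root is 41 − 16 = 25.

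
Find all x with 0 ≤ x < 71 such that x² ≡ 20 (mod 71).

Since 71 ≡ 3 (mod 4), a square root of 20 is 20^((71+1)/4) = 20^18 mod 71.
Repeated squaring: 20^2≡45, 20^4≡37, 20^8≡20, 20^16≡45 (mod 71).
20^18 = 20^(16+2) ≡ 37 (mod 71).
Check: 37² = 1369 ≡ 20 (mod 71). The two roots are 34 and 37.

34, 37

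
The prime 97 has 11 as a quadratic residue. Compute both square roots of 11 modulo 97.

37, 60

97 ≡ 1 (mod 4), so we find a root by search.
Trying successive values, 37² = 1369 ≡ 11 (mod 97). The other root is 97 − 37 = 60.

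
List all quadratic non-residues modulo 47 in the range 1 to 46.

Square k = 1,…,23 (k and 47−k give the same square):
1²=1, 2²=4, 3²=9, 4²=16, 5²=25, 6²=36, 7²≡2, 8²≡17, 9²≡34, 10²≡6, 11²≡27, 12²≡3, 13²≡28, 14²≡8, 15²≡37, 16²≡21, 17²≡7, 18²≡42, 19²≡32, 20²≡24, 21²≡18, 22²≡14, 23²≡12 (mod 47).
The residues are {1, 2, 3, 4, 6, 7, 8, 9, 12, 14, 16, 17, 18, 21, 24, 25, 27, 28, 32, 34, 36, 37, 42}; the non-residues are the remaining 23 nonzero classes.

5 10 11 13 15 19 20 22 23 26 29 30 31 33 35 38 39 40 41 43 44 45 46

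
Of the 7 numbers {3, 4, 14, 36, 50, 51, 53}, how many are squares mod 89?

(3/89) = -1 → non-residue.
(4/89) = +1 → QR.
(14/89) = -1 → non-residue.
(36/89) = +1 → QR.
(50/89) = +1 → QR.
(51/89) = -1 → non-residue.
(53/89) = +1 → QR.
Total quadratic residues among the 7: 4.

4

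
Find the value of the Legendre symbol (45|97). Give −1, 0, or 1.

-1

Euler's criterion: (45/97) ≡ 45^48 (mod 97).
45^2 ≡ 85 (mod 97)
45^4 ≡ 47 (mod 97)
45^8 ≡ 75 (mod 97)
45^16 ≡ 96 (mod 97)
45^32 ≡ 1 (mod 97)
45^48 = 45^(32+16) ≡ 96 (mod 97).
Result is 96 ≡ −1, so (45/97) = −1.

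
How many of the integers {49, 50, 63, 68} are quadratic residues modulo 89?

(49/89) = +1 → QR.
(50/89) = +1 → QR.
(63/89) = -1 → non-residue.
(68/89) = +1 → QR.
Total quadratic residues among the 4: 3.

3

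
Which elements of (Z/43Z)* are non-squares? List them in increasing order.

Square k = 1,…,21 (k and 43−k give the same square):
1²=1, 2²=4, 3²=9, 4²=16, 5²=25, 6²=36, 7²≡6, 8²≡21, 9²≡38, 10²≡14, 11²≡35, 12²≡15, 13²≡40, 14²≡24, 15²≡10, 16²≡41, 17²≡31, 18²≡23, 19²≡17, 20²≡13, 21²≡11 (mod 43).
The residues are {1, 4, 6, 9, 10, 11, 13, 14, 15, 16, 17, 21, 23, 24, 25, 31, 35, 36, 38, 40, 41}; the non-residues are the remaining 21 nonzero classes.

2, 3, 5, 7, 8, 12, 18, 19, 20, 22, 26, 27, 28, 29, 30, 32, 33, 34, 37, 39, 42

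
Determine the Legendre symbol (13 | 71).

Reciprocity: 13 ≡ 1 and 71 ≡ 3 (mod 4), so (13/71) = +(71/13).
Reduce top mod 13: now compute (6/13).
Pull out 2: since 13 ≡ 5 (mod 8), (2/13) = -1.
Reciprocity: 3 ≡ 3 and 13 ≡ 1 (mod 4), so (3/13) = +(13/3).
Reduce top mod 3: now compute (1/3).
Reached (1/3) = 1. Collecting the sign flips along the way, the symbol is -1.

-1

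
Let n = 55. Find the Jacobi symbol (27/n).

Reciprocity: 27 ≡ 3 and 55 ≡ 3 (mod 4), so (27/55) = −(55/27).
Reduce top mod 27: now compute (1/27).
Reached (1/27) = 1. Collecting the sign flips along the way, the symbol is -1.

-1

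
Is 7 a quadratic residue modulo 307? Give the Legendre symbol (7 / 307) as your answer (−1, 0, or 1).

1

Reciprocity: 7 ≡ 3 and 307 ≡ 3 (mod 4), so (7/307) = −(307/7).
Reduce top mod 7: now compute (6/7).
Pull out 2: since 7 ≡ 7 (mod 8), (2/7) = +1.
Reciprocity: 3 ≡ 3 and 7 ≡ 3 (mod 4), so (3/7) = −(7/3).
Reduce top mod 3: now compute (1/3).
Reached (1/3) = 1. Collecting the sign flips along the way, the symbol is +1.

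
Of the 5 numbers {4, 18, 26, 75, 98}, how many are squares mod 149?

2

(4/149) = +1 → QR.
(18/149) = -1 → non-residue.
(26/149) = +1 → QR.
(75/149) = -1 → non-residue.
(98/149) = -1 → non-residue.
Total quadratic residues among the 5: 2.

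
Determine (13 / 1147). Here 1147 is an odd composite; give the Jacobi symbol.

1

Reciprocity: 13 ≡ 1 and 1147 ≡ 3 (mod 4), so (13/1147) = +(1147/13).
Reduce top mod 13: now compute (3/13).
Reciprocity: 3 ≡ 3 and 13 ≡ 1 (mod 4), so (3/13) = +(13/3).
Reduce top mod 3: now compute (1/3).
Reached (1/3) = 1. Collecting the sign flips along the way, the symbol is +1.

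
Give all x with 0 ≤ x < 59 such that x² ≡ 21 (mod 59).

Since 59 ≡ 3 (mod 4), a square root of 21 is 21^((59+1)/4) = 21^15 mod 59.
Repeated squaring: 21^2≡28, 21^4≡17, 21^8≡53 (mod 59).
21^15 = 21^(8+4+2+1) ≡ 27 (mod 59).
Check: 27² = 729 ≡ 21 (mod 59). The two roots are 27 and 32.

27, 32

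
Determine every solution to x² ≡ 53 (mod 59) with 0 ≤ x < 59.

Since 59 ≡ 3 (mod 4), a square root of 53 is 53^((59+1)/4) = 53^15 mod 59.
Repeated squaring: 53^2≡36, 53^4≡57, 53^8≡4 (mod 59).
53^15 = 53^(8+4+2+1) ≡ 17 (mod 59).
Check: 17² = 289 ≡ 53 (mod 59). The two roots are 17 and 42.

17, 42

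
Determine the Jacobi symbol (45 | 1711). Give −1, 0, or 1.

Reciprocity: 45 ≡ 1 and 1711 ≡ 3 (mod 4), so (45/1711) = +(1711/45).
Reduce top mod 45: now compute (1/45).
Reached (1/45) = 1. Collecting the sign flips along the way, the symbol is +1.

1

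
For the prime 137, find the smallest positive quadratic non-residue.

3

(2/137) = +1, so 2 is a residue.
(3/137) = −1, so 3 is the smallest positive non-residue mod 137.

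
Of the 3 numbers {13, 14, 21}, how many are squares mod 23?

(13/23) = +1 → QR.
(14/23) = -1 → non-residue.
(21/23) = -1 → non-residue.
Total quadratic residues among the 3: 1.

1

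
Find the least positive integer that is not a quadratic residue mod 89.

3

(2/89) = +1, so 2 is a residue.
(3/89) = −1, so 3 is the smallest positive non-residue mod 89.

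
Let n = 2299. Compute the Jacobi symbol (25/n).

Reciprocity: 25 ≡ 1 and 2299 ≡ 3 (mod 4), so (25/2299) = +(2299/25).
Reduce top mod 25: now compute (24/25).
Pull out 2^3: since 25 ≡ 1 (mod 8), (2/25) = +1, so (2/25)^3 = +1.
Reciprocity: 3 ≡ 3 and 25 ≡ 1 (mod 4), so (3/25) = +(25/3).
Reduce top mod 3: now compute (1/3).
Reached (1/3) = 1. Collecting the sign flips along the way, the symbol is +1.

1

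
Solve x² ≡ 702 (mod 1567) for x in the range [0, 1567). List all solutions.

429, 1138

Since 1567 ≡ 3 (mod 4), a square root of 702 is 702^((1567+1)/4) = 702^392 mod 1567.
Repeated squaring: 702^2≡766, 702^4≡698, 702^8≡1434, 702^16≡452, 702^32≡594, 702^64≡261, 702^128≡740, 702^256≡717 (mod 1567).
702^392 = 702^(256+128+8) ≡ 1138 (mod 1567).
Check: 1138² = 1295044 ≡ 702 (mod 1567). The two roots are 429 and 1138.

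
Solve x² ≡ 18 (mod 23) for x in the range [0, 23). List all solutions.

Since 23 ≡ 3 (mod 4), a square root of 18 is 18^((23+1)/4) = 18^6 mod 23.
Repeated squaring: 18^2≡2, 18^4≡4 (mod 23).
18^6 = 18^(4+2) ≡ 8 (mod 23).
Check: 8² = 64 ≡ 18 (mod 23). The two roots are 8 and 15.

8, 15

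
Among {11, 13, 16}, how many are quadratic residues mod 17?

2

(11/17) = -1 → non-residue.
(13/17) = +1 → QR.
(16/17) = +1 → QR.
Total quadratic residues among the 3: 2.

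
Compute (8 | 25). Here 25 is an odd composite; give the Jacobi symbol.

1

Pull out 2^3: since 25 ≡ 1 (mod 8), (2/25) = +1, so (2/25)^3 = +1.
Reached (1/25) = 1. Collecting the sign flips along the way, the symbol is +1.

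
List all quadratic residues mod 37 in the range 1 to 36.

Square k = 1,…,18 (k and 37−k give the same square):
1²=1, 2²=4, 3²=9, 4²=16, 5²=25, 6²=36, 7²≡12, 8²≡27, 9²≡7, 10²≡26, 11²≡10, 12²≡33, 13²≡21, 14²≡11, 15²≡3, 16²≡34, 17²≡30, 18²≡28 (mod 37).
So the quadratic residues mod 37 are {1, 3, 4, 7, 9, 10, 11, 12, 16, 21, 25, 26, 27, 28, 30, 33, 34, 36}.

1 3 4 7 9 10 11 12 16 21 25 26 27 28 30 33 34 36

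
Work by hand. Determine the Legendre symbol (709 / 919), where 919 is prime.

-1

Reciprocity: 709 ≡ 1 and 919 ≡ 3 (mod 4), so (709/919) = +(919/709).
Reduce top mod 709: now compute (210/709).
Pull out 2: since 709 ≡ 5 (mod 8), (2/709) = -1.
Reciprocity: 105 ≡ 1 and 709 ≡ 1 (mod 4), so (105/709) = +(709/105).
Reduce top mod 105: now compute (79/105).
Reciprocity: 79 ≡ 3 and 105 ≡ 1 (mod 4), so (79/105) = +(105/79).
Reduce top mod 79: now compute (26/79).
Pull out 2: since 79 ≡ 7 (mod 8), (2/79) = +1.
Reciprocity: 13 ≡ 1 and 79 ≡ 3 (mod 4), so (13/79) = +(79/13).
Reduce top mod 13: now compute (1/13).
Reached (1/13) = 1. Collecting the sign flips along the way, the symbol is -1.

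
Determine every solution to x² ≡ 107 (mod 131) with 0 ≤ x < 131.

32, 99

Since 131 ≡ 3 (mod 4), a square root of 107 is 107^((131+1)/4) = 107^33 mod 131.
Repeated squaring: 107^2≡52, 107^4≡84, 107^8≡113, 107^16≡62, 107^32≡45 (mod 131).
107^33 = 107^(32+1) ≡ 99 (mod 131).
Check: 99² = 9801 ≡ 107 (mod 131). The two roots are 32 and 99.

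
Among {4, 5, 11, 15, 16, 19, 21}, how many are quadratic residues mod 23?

2

(4/23) = +1 → QR.
(5/23) = -1 → non-residue.
(11/23) = -1 → non-residue.
(15/23) = -1 → non-residue.
(16/23) = +1 → QR.
(19/23) = -1 → non-residue.
(21/23) = -1 → non-residue.
Total quadratic residues among the 7: 2.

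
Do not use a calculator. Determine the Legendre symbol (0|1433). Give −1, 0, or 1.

0

Top reduces to 0: gcd > 1, so the symbol is 0.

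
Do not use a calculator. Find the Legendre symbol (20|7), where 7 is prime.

Euler's criterion: (20/7) ≡ 6^3 (mod 7).
6^2 ≡ 1 (mod 7)
6^3 = 6^(2+1) ≡ 6 (mod 7).
Result is 6 ≡ −1, so (20/7) = −1.

-1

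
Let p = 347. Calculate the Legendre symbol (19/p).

Euler's criterion: (19/347) ≡ 19^173 (mod 347).
19^2 ≡ 14 (mod 347)
19^4 ≡ 196 (mod 347)
19^8 ≡ 246 (mod 347)
19^16 ≡ 138 (mod 347)
19^32 ≡ 306 (mod 347)
19^64 ≡ 293 (mod 347)
19^128 ≡ 140 (mod 347)
19^173 = 19^(128+32+8+4+1) ≡ 346 (mod 347).
Result is 346 ≡ −1, so (19/347) = −1.

-1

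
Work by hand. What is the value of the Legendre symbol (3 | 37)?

1

Euler's criterion: (3/37) ≡ 3^18 (mod 37).
3^2 ≡ 9 (mod 37)
3^4 ≡ 7 (mod 37)
3^8 ≡ 12 (mod 37)
3^16 ≡ 33 (mod 37)
3^18 = 3^(16+2) ≡ 1 (mod 37).
Result is 1, so (3/37) = 1.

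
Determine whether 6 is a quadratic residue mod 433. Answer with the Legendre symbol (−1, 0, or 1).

1

Pull out 2: since 433 ≡ 1 (mod 8), (2/433) = +1.
Reciprocity: 3 ≡ 3 and 433 ≡ 1 (mod 4), so (3/433) = +(433/3).
Reduce top mod 3: now compute (1/3).
Reached (1/3) = 1. Collecting the sign flips along the way, the symbol is +1.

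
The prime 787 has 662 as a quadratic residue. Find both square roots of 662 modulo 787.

192, 595

Since 787 ≡ 3 (mod 4), a square root of 662 is 662^((787+1)/4) = 662^197 mod 787.
Repeated squaring: 662^2≡672, 662^4≡633, 662^8≡106, 662^16≡218, 662^32≡304, 662^64≡337, 662^128≡241 (mod 787).
662^197 = 662^(128+64+4+1) ≡ 595 (mod 787).
Check: 595² = 354025 ≡ 662 (mod 787). The two roots are 192 and 595.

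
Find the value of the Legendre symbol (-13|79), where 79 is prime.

First reduce: -13 ≡ 66 (mod 79).
Pull out 2: since 79 ≡ 7 (mod 8), (2/79) = +1.
Reciprocity: 33 ≡ 1 and 79 ≡ 3 (mod 4), so (33/79) = +(79/33).
Reduce top mod 33: now compute (13/33).
Reciprocity: 13 ≡ 1 and 33 ≡ 1 (mod 4), so (13/33) = +(33/13).
Reduce top mod 13: now compute (7/13).
Reciprocity: 7 ≡ 3 and 13 ≡ 1 (mod 4), so (7/13) = +(13/7).
Reduce top mod 7: now compute (6/7).
Pull out 2: since 7 ≡ 7 (mod 8), (2/7) = +1.
Reciprocity: 3 ≡ 3 and 7 ≡ 3 (mod 4), so (3/7) = −(7/3).
Reduce top mod 3: now compute (1/3).
Reached (1/3) = 1. Collecting the sign flips along the way, the symbol is -1.

-1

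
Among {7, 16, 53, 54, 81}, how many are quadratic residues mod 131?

4

(7/131) = +1 → QR.
(16/131) = +1 → QR.
(53/131) = +1 → QR.
(54/131) = -1 → non-residue.
(81/131) = +1 → QR.
Total quadratic residues among the 5: 4.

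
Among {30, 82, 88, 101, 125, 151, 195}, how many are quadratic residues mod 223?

3

(30/223) = +1 → QR.
(82/223) = +1 → QR.
(88/223) = -1 → non-residue.
(101/223) = +1 → QR.
(125/223) = -1 → non-residue.
(151/223) = -1 → non-residue.
(195/223) = -1 → non-residue.
Total quadratic residues among the 7: 3.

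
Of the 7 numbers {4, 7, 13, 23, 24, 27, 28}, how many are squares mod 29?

(4/29) = +1 → QR.
(7/29) = +1 → QR.
(13/29) = +1 → QR.
(23/29) = +1 → QR.
(24/29) = +1 → QR.
(27/29) = -1 → non-residue.
(28/29) = +1 → QR.
Total quadratic residues among the 7: 6.

6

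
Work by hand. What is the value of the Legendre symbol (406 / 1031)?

Euler's criterion: (406/1031) ≡ 406^515 (mod 1031).
406^2 ≡ 907 (mod 1031)
406^4 ≡ 942 (mod 1031)
406^8 ≡ 704 (mod 1031)
406^16 ≡ 736 (mod 1031)
406^32 ≡ 421 (mod 1031)
406^64 ≡ 940 (mod 1031)
406^128 ≡ 33 (mod 1031)
406^256 ≡ 58 (mod 1031)
406^512 ≡ 271 (mod 1031)
406^515 = 406^(512+2+1) ≡ 1030 (mod 1031).
Result is 1030 ≡ −1, so (406/1031) = −1.

-1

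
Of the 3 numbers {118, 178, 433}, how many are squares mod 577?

(118/577) = +1 → QR.
(178/577) = -1 → non-residue.
(433/577) = +1 → QR.
Total quadratic residues among the 3: 2.

2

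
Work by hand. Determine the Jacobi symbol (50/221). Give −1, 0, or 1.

Pull out 2: since 221 ≡ 5 (mod 8), (2/221) = -1.
Reciprocity: 25 ≡ 1 and 221 ≡ 1 (mod 4), so (25/221) = +(221/25).
Reduce top mod 25: now compute (21/25).
Reciprocity: 21 ≡ 1 and 25 ≡ 1 (mod 4), so (21/25) = +(25/21).
Reduce top mod 21: now compute (4/21).
Pull out 2^2: since 21 ≡ 5 (mod 8), (2/21) = -1, so (2/21)^2 = +1.
Reached (1/21) = 1. Collecting the sign flips along the way, the symbol is -1.

-1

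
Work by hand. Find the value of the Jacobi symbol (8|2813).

Pull out 2^3: since 2813 ≡ 5 (mod 8), (2/2813) = -1, so (2/2813)^3 = -1.
Reached (1/2813) = 1. Collecting the sign flips along the way, the symbol is -1.

-1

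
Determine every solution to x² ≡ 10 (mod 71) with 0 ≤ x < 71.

Since 71 ≡ 3 (mod 4), a square root of 10 is 10^((71+1)/4) = 10^18 mod 71.
Repeated squaring: 10^2≡29, 10^4≡60, 10^8≡50, 10^16≡15 (mod 71).
10^18 = 10^(16+2) ≡ 9 (mod 71).
Check: 9² = 81 ≡ 10 (mod 71). The two roots are 9 and 62.

9, 62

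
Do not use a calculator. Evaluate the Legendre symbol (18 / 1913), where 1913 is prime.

Pull out 2: since 1913 ≡ 1 (mod 8), (2/1913) = +1.
Reciprocity: 9 ≡ 1 and 1913 ≡ 1 (mod 4), so (9/1913) = +(1913/9).
Reduce top mod 9: now compute (5/9).
Reciprocity: 5 ≡ 1 and 9 ≡ 1 (mod 4), so (5/9) = +(9/5).
Reduce top mod 5: now compute (4/5).
Pull out 2^2: since 5 ≡ 5 (mod 8), (2/5) = -1, so (2/5)^2 = +1.
Reached (1/5) = 1. Collecting the sign flips along the way, the symbol is +1.

1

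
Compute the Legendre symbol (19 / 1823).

1

Reciprocity: 19 ≡ 3 and 1823 ≡ 3 (mod 4), so (19/1823) = −(1823/19).
Reduce top mod 19: now compute (18/19).
Pull out 2: since 19 ≡ 3 (mod 8), (2/19) = -1.
Reciprocity: 9 ≡ 1 and 19 ≡ 3 (mod 4), so (9/19) = +(19/9).
Reduce top mod 9: now compute (1/9).
Reached (1/9) = 1. Collecting the sign flips along the way, the symbol is +1.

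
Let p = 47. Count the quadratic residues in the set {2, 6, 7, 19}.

(2/47) = +1 → QR.
(6/47) = +1 → QR.
(7/47) = +1 → QR.
(19/47) = -1 → non-residue.
Total quadratic residues among the 4: 3.

3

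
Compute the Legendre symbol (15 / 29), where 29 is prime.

-1

Reciprocity: 15 ≡ 3 and 29 ≡ 1 (mod 4), so (15/29) = +(29/15).
Reduce top mod 15: now compute (14/15).
Pull out 2: since 15 ≡ 7 (mod 8), (2/15) = +1.
Reciprocity: 7 ≡ 3 and 15 ≡ 3 (mod 4), so (7/15) = −(15/7).
Reduce top mod 7: now compute (1/7).
Reached (1/7) = 1. Collecting the sign flips along the way, the symbol is -1.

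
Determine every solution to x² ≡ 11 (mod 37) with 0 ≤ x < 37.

37 ≡ 1 (mod 4), so we find a root by search.
Trying successive values, 14² = 196 ≡ 11 (mod 37). The other root is 37 − 14 = 23.

14, 23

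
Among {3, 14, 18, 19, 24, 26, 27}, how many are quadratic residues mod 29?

1

(3/29) = -1 → non-residue.
(14/29) = -1 → non-residue.
(18/29) = -1 → non-residue.
(19/29) = -1 → non-residue.
(24/29) = +1 → QR.
(26/29) = -1 → non-residue.
(27/29) = -1 → non-residue.
Total quadratic residues among the 7: 1.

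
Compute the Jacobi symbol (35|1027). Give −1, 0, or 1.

-1

Reciprocity: 35 ≡ 3 and 1027 ≡ 3 (mod 4), so (35/1027) = −(1027/35).
Reduce top mod 35: now compute (12/35).
Pull out 2^2: since 35 ≡ 3 (mod 8), (2/35) = -1, so (2/35)^2 = +1.
Reciprocity: 3 ≡ 3 and 35 ≡ 3 (mod 4), so (3/35) = −(35/3).
Reduce top mod 3: now compute (2/3).
Pull out 2: since 3 ≡ 3 (mod 8), (2/3) = -1.
Reached (1/3) = 1. Collecting the sign flips along the way, the symbol is -1.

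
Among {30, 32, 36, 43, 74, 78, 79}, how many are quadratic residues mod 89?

4

(30/89) = -1 → non-residue.
(32/89) = +1 → QR.
(36/89) = +1 → QR.
(43/89) = -1 → non-residue.
(74/89) = -1 → non-residue.
(78/89) = +1 → QR.
(79/89) = +1 → QR.
Total quadratic residues among the 7: 4.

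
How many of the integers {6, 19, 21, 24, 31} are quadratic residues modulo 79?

(6/79) = -1 → non-residue.
(19/79) = +1 → QR.
(21/79) = +1 → QR.
(24/79) = -1 → non-residue.
(31/79) = +1 → QR.
Total quadratic residues among the 5: 3.

3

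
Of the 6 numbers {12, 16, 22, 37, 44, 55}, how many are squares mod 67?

(12/67) = -1 → non-residue.
(16/67) = +1 → QR.
(22/67) = +1 → QR.
(37/67) = +1 → QR.
(44/67) = -1 → non-residue.
(55/67) = +1 → QR.
Total quadratic residues among the 6: 4.

4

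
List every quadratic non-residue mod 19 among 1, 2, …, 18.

2, 3, 8, 10, 12, 13, 14, 15, 18

Square k = 1,…,9 (k and 19−k give the same square):
1²=1, 2²=4, 3²=9, 4²=16, 5²≡6, 6²≡17, 7²≡11, 8²≡7, 9²≡5 (mod 19).
The residues are {1, 4, 5, 6, 7, 9, 11, 16, 17}; the non-residues are the remaining 9 nonzero classes.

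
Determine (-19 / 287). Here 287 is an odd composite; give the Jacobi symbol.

First reduce: -19 ≡ 268 (mod 287).
Pull out 2^2: since 287 ≡ 7 (mod 8), (2/287) = +1, so (2/287)^2 = +1.
Reciprocity: 67 ≡ 3 and 287 ≡ 3 (mod 4), so (67/287) = −(287/67).
Reduce top mod 67: now compute (19/67).
Reciprocity: 19 ≡ 3 and 67 ≡ 3 (mod 4), so (19/67) = −(67/19).
Reduce top mod 19: now compute (10/19).
Pull out 2: since 19 ≡ 3 (mod 8), (2/19) = -1.
Reciprocity: 5 ≡ 1 and 19 ≡ 3 (mod 4), so (5/19) = +(19/5).
Reduce top mod 5: now compute (4/5).
Pull out 2^2: since 5 ≡ 5 (mod 8), (2/5) = -1, so (2/5)^2 = +1.
Reached (1/5) = 1. Collecting the sign flips along the way, the symbol is -1.

-1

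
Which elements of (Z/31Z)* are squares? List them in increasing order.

1,2,4,5,7,8,9,10,14,16,18,19,20,25,28

Square k = 1,…,15 (k and 31−k give the same square):
1²=1, 2²=4, 3²=9, 4²=16, 5²=25, 6²≡5, 7²≡18, 8²≡2, 9²≡19, 10²≡7, 11²≡28, 12²≡20, 13²≡14, 14²≡10, 15²≡8 (mod 31).
So the quadratic residues mod 31 are {1, 2, 4, 5, 7, 8, 9, 10, 14, 16, 18, 19, 20, 25, 28}.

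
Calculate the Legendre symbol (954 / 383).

First reduce: 954 ≡ 188 (mod 383).
Pull out 2^2: since 383 ≡ 7 (mod 8), (2/383) = +1, so (2/383)^2 = +1.
Reciprocity: 47 ≡ 3 and 383 ≡ 3 (mod 4), so (47/383) = −(383/47).
Reduce top mod 47: now compute (7/47).
Reciprocity: 7 ≡ 3 and 47 ≡ 3 (mod 4), so (7/47) = −(47/7).
Reduce top mod 7: now compute (5/7).
Reciprocity: 5 ≡ 1 and 7 ≡ 3 (mod 4), so (5/7) = +(7/5).
Reduce top mod 5: now compute (2/5).
Pull out 2: since 5 ≡ 5 (mod 8), (2/5) = -1.
Reached (1/5) = 1. Collecting the sign flips along the way, the symbol is -1.

-1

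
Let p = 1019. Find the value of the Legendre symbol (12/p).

1

Pull out 2^2: since 1019 ≡ 3 (mod 8), (2/1019) = -1, so (2/1019)^2 = +1.
Reciprocity: 3 ≡ 3 and 1019 ≡ 3 (mod 4), so (3/1019) = −(1019/3).
Reduce top mod 3: now compute (2/3).
Pull out 2: since 3 ≡ 3 (mod 8), (2/3) = -1.
Reached (1/3) = 1. Collecting the sign flips along the way, the symbol is +1.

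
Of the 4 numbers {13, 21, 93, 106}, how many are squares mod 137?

1

(13/137) = -1 → non-residue.
(21/137) = -1 → non-residue.
(93/137) = +1 → QR.
(106/137) = -1 → non-residue.
Total quadratic residues among the 4: 1.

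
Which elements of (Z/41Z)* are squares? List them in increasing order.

Square k = 1,…,20 (k and 41−k give the same square):
1²=1, 2²=4, 3²=9, 4²=16, 5²=25, 6²=36, 7²≡8, 8²≡23, 9²≡40, 10²≡18, 11²≡39, 12²≡21, 13²≡5, 14²≡32, 15²≡20, 16²≡10, 17²≡2, 18²≡37, 19²≡33, 20²≡31 (mod 41).
So the quadratic residues mod 41 are {1, 2, 4, 5, 8, 9, 10, 16, 18, 20, 21, 23, 25, 31, 32, 33, 36, 37, 39, 40}.

1,2,4,5,8,9,10,16,18,20,21,23,25,31,32,33,36,37,39,40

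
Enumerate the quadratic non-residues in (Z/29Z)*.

Square k = 1,…,14 (k and 29−k give the same square):
1²=1, 2²=4, 3²=9, 4²=16, 5²=25, 6²≡7, 7²≡20, 8²≡6, 9²≡23, 10²≡13, 11²≡5, 12²≡28, 13²≡24, 14²≡22 (mod 29).
The residues are {1, 4, 5, 6, 7, 9, 13, 16, 20, 22, 23, 24, 25, 28}; the non-residues are the remaining 14 nonzero classes.

2,3,8,10,11,12,14,15,17,18,19,21,26,27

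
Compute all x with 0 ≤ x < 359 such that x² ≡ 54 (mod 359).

Since 359 ≡ 3 (mod 4), a square root of 54 is 54^((359+1)/4) = 54^90 mod 359.
Repeated squaring: 54^2≡44, 54^4≡141, 54^8≡136, 54^16≡187, 54^32≡146, 54^64≡135 (mod 359).
54^90 = 54^(64+16+8+2) ≡ 316 (mod 359).
Check: 316² = 99856 ≡ 54 (mod 359). The two roots are 43 and 316.

43, 316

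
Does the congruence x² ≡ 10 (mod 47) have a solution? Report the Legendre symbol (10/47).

-1

Pull out 2: since 47 ≡ 7 (mod 8), (2/47) = +1.
Reciprocity: 5 ≡ 1 and 47 ≡ 3 (mod 4), so (5/47) = +(47/5).
Reduce top mod 5: now compute (2/5).
Pull out 2: since 5 ≡ 5 (mod 8), (2/5) = -1.
Reached (1/5) = 1. Collecting the sign flips along the way, the symbol is -1.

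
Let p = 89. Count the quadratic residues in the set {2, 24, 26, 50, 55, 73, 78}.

5

(2/89) = +1 → QR.
(24/89) = -1 → non-residue.
(26/89) = -1 → non-residue.
(50/89) = +1 → QR.
(55/89) = +1 → QR.
(73/89) = +1 → QR.
(78/89) = +1 → QR.
Total quadratic residues among the 7: 5.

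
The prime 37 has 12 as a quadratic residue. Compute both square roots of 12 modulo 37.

7, 30

37 ≡ 1 (mod 4), so we find a root by search.
Trying successive values, 7² = 49 ≡ 12 (mod 37). The other root is 37 − 7 = 30.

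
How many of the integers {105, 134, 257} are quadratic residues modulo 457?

(105/457) = -1 → non-residue.
(134/457) = +1 → QR.
(257/457) = +1 → QR.
Total quadratic residues among the 3: 2.

2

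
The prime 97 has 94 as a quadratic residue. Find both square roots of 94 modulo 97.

97 ≡ 1 (mod 4), so we find a root by search.
Trying successive values, 26² = 676 ≡ 94 (mod 97). The other root is 97 − 26 = 71.

26, 71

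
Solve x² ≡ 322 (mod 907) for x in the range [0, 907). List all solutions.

196, 711

Since 907 ≡ 3 (mod 4), a square root of 322 is 322^((907+1)/4) = 322^227 mod 907.
Repeated squaring: 322^2≡286, 322^4≡166, 322^8≡346, 322^16≡899, 322^32≡64, 322^64≡468, 322^128≡437 (mod 907).
322^227 = 322^(128+64+32+2+1) ≡ 196 (mod 907).
Check: 196² = 38416 ≡ 322 (mod 907). The two roots are 196 and 711.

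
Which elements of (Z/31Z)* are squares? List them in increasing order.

1 2 4 5 7 8 9 10 14 16 18 19 20 25 28

Square k = 1,…,15 (k and 31−k give the same square):
1²=1, 2²=4, 3²=9, 4²=16, 5²=25, 6²≡5, 7²≡18, 8²≡2, 9²≡19, 10²≡7, 11²≡28, 12²≡20, 13²≡14, 14²≡10, 15²≡8 (mod 31).
So the quadratic residues mod 31 are {1, 2, 4, 5, 7, 8, 9, 10, 14, 16, 18, 19, 20, 25, 28}.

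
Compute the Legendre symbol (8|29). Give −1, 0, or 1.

-1

Pull out 2^3: since 29 ≡ 5 (mod 8), (2/29) = -1, so (2/29)^3 = -1.
Reached (1/29) = 1. Collecting the sign flips along the way, the symbol is -1.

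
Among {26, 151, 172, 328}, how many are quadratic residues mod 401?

(26/401) = -1 → non-residue.
(151/401) = +1 → QR.
(172/401) = +1 → QR.
(328/401) = +1 → QR.
Total quadratic residues among the 4: 3.

3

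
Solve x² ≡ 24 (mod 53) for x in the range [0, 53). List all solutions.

53 ≡ 1 (mod 4), so we find a root by search.
Trying successive values, 17² = 289 ≡ 24 (mod 53). The other root is 53 − 17 = 36.

17, 36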